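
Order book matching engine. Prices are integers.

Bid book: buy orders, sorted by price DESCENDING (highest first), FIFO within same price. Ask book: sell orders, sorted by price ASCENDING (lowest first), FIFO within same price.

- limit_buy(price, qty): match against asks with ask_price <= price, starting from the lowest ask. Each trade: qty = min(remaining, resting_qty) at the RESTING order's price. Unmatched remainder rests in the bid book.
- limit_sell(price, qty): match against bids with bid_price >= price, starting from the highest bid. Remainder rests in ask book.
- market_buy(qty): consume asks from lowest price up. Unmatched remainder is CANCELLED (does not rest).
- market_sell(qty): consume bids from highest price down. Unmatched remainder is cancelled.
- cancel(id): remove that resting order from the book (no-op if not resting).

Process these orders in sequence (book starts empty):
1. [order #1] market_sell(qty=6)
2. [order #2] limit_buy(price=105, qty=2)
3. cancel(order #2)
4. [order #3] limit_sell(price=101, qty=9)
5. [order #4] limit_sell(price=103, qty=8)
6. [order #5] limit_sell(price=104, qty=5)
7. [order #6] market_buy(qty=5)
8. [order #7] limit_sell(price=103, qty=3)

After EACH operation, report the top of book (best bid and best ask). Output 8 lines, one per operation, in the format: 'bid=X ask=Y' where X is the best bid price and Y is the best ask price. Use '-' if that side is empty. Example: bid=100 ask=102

After op 1 [order #1] market_sell(qty=6): fills=none; bids=[-] asks=[-]
After op 2 [order #2] limit_buy(price=105, qty=2): fills=none; bids=[#2:2@105] asks=[-]
After op 3 cancel(order #2): fills=none; bids=[-] asks=[-]
After op 4 [order #3] limit_sell(price=101, qty=9): fills=none; bids=[-] asks=[#3:9@101]
After op 5 [order #4] limit_sell(price=103, qty=8): fills=none; bids=[-] asks=[#3:9@101 #4:8@103]
After op 6 [order #5] limit_sell(price=104, qty=5): fills=none; bids=[-] asks=[#3:9@101 #4:8@103 #5:5@104]
After op 7 [order #6] market_buy(qty=5): fills=#6x#3:5@101; bids=[-] asks=[#3:4@101 #4:8@103 #5:5@104]
After op 8 [order #7] limit_sell(price=103, qty=3): fills=none; bids=[-] asks=[#3:4@101 #4:8@103 #7:3@103 #5:5@104]

Answer: bid=- ask=-
bid=105 ask=-
bid=- ask=-
bid=- ask=101
bid=- ask=101
bid=- ask=101
bid=- ask=101
bid=- ask=101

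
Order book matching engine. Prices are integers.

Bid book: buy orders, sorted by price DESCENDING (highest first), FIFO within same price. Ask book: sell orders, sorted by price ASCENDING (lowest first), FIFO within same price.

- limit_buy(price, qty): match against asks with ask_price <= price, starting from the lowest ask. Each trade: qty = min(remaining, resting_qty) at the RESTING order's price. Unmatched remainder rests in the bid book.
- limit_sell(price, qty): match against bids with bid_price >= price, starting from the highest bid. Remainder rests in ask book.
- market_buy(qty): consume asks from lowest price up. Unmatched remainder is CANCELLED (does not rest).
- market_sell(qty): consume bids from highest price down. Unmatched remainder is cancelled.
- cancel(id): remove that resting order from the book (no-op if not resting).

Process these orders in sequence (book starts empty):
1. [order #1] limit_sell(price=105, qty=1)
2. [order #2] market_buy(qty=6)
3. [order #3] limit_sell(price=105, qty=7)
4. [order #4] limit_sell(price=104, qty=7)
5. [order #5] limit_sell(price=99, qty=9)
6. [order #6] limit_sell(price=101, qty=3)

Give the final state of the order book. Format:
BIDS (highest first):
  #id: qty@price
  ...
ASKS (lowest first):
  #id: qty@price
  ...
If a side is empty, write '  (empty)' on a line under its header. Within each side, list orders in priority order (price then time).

Answer: BIDS (highest first):
  (empty)
ASKS (lowest first):
  #5: 9@99
  #6: 3@101
  #4: 7@104
  #3: 7@105

Derivation:
After op 1 [order #1] limit_sell(price=105, qty=1): fills=none; bids=[-] asks=[#1:1@105]
After op 2 [order #2] market_buy(qty=6): fills=#2x#1:1@105; bids=[-] asks=[-]
After op 3 [order #3] limit_sell(price=105, qty=7): fills=none; bids=[-] asks=[#3:7@105]
After op 4 [order #4] limit_sell(price=104, qty=7): fills=none; bids=[-] asks=[#4:7@104 #3:7@105]
After op 5 [order #5] limit_sell(price=99, qty=9): fills=none; bids=[-] asks=[#5:9@99 #4:7@104 #3:7@105]
After op 6 [order #6] limit_sell(price=101, qty=3): fills=none; bids=[-] asks=[#5:9@99 #6:3@101 #4:7@104 #3:7@105]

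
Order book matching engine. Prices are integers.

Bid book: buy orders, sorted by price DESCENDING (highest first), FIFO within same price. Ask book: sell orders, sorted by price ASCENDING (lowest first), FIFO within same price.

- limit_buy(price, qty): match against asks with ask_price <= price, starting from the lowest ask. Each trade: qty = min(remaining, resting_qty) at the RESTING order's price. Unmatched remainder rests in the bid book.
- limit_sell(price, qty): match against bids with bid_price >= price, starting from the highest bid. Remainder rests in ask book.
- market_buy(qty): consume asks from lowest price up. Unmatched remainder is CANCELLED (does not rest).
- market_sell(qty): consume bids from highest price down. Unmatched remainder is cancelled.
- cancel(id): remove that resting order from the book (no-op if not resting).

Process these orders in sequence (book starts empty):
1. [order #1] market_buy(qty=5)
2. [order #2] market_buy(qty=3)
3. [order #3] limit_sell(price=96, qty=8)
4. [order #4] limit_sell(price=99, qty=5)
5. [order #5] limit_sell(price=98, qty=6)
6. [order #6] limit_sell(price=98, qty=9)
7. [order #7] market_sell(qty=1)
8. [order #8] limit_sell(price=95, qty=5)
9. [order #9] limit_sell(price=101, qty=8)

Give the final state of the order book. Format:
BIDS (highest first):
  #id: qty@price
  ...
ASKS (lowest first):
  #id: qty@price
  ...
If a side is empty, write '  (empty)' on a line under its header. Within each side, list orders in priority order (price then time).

After op 1 [order #1] market_buy(qty=5): fills=none; bids=[-] asks=[-]
After op 2 [order #2] market_buy(qty=3): fills=none; bids=[-] asks=[-]
After op 3 [order #3] limit_sell(price=96, qty=8): fills=none; bids=[-] asks=[#3:8@96]
After op 4 [order #4] limit_sell(price=99, qty=5): fills=none; bids=[-] asks=[#3:8@96 #4:5@99]
After op 5 [order #5] limit_sell(price=98, qty=6): fills=none; bids=[-] asks=[#3:8@96 #5:6@98 #4:5@99]
After op 6 [order #6] limit_sell(price=98, qty=9): fills=none; bids=[-] asks=[#3:8@96 #5:6@98 #6:9@98 #4:5@99]
After op 7 [order #7] market_sell(qty=1): fills=none; bids=[-] asks=[#3:8@96 #5:6@98 #6:9@98 #4:5@99]
After op 8 [order #8] limit_sell(price=95, qty=5): fills=none; bids=[-] asks=[#8:5@95 #3:8@96 #5:6@98 #6:9@98 #4:5@99]
After op 9 [order #9] limit_sell(price=101, qty=8): fills=none; bids=[-] asks=[#8:5@95 #3:8@96 #5:6@98 #6:9@98 #4:5@99 #9:8@101]

Answer: BIDS (highest first):
  (empty)
ASKS (lowest first):
  #8: 5@95
  #3: 8@96
  #5: 6@98
  #6: 9@98
  #4: 5@99
  #9: 8@101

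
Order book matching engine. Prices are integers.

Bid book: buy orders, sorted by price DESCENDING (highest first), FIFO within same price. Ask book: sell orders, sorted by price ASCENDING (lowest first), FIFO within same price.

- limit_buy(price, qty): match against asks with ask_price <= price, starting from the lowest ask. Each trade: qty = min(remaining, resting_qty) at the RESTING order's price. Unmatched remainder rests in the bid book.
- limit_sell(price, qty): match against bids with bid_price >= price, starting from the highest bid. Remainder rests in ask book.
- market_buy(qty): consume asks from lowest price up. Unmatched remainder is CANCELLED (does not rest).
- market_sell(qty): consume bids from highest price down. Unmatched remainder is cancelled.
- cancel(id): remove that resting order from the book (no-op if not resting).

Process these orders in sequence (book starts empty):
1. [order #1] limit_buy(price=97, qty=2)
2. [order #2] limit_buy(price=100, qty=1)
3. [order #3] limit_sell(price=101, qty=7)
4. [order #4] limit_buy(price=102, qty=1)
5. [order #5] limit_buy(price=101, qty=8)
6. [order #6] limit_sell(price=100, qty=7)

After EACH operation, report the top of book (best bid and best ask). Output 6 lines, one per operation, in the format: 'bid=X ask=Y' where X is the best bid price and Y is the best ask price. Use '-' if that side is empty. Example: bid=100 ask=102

After op 1 [order #1] limit_buy(price=97, qty=2): fills=none; bids=[#1:2@97] asks=[-]
After op 2 [order #2] limit_buy(price=100, qty=1): fills=none; bids=[#2:1@100 #1:2@97] asks=[-]
After op 3 [order #3] limit_sell(price=101, qty=7): fills=none; bids=[#2:1@100 #1:2@97] asks=[#3:7@101]
After op 4 [order #4] limit_buy(price=102, qty=1): fills=#4x#3:1@101; bids=[#2:1@100 #1:2@97] asks=[#3:6@101]
After op 5 [order #5] limit_buy(price=101, qty=8): fills=#5x#3:6@101; bids=[#5:2@101 #2:1@100 #1:2@97] asks=[-]
After op 6 [order #6] limit_sell(price=100, qty=7): fills=#5x#6:2@101 #2x#6:1@100; bids=[#1:2@97] asks=[#6:4@100]

Answer: bid=97 ask=-
bid=100 ask=-
bid=100 ask=101
bid=100 ask=101
bid=101 ask=-
bid=97 ask=100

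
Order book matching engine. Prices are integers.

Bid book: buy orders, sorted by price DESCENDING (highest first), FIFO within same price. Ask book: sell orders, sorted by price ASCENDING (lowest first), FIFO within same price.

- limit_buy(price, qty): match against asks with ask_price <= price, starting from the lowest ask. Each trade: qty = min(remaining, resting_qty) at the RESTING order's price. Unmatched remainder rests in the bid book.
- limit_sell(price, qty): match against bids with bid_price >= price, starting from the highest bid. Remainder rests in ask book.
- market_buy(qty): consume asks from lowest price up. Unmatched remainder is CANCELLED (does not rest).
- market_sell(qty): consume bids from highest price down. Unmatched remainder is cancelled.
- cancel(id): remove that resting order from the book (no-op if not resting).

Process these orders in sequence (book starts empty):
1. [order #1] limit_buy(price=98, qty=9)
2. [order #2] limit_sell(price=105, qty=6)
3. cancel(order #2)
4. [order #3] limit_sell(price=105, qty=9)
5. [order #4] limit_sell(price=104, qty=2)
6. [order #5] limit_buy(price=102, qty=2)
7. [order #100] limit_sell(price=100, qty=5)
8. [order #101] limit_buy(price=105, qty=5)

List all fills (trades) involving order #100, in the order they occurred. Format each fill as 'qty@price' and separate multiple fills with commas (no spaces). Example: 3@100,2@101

After op 1 [order #1] limit_buy(price=98, qty=9): fills=none; bids=[#1:9@98] asks=[-]
After op 2 [order #2] limit_sell(price=105, qty=6): fills=none; bids=[#1:9@98] asks=[#2:6@105]
After op 3 cancel(order #2): fills=none; bids=[#1:9@98] asks=[-]
After op 4 [order #3] limit_sell(price=105, qty=9): fills=none; bids=[#1:9@98] asks=[#3:9@105]
After op 5 [order #4] limit_sell(price=104, qty=2): fills=none; bids=[#1:9@98] asks=[#4:2@104 #3:9@105]
After op 6 [order #5] limit_buy(price=102, qty=2): fills=none; bids=[#5:2@102 #1:9@98] asks=[#4:2@104 #3:9@105]
After op 7 [order #100] limit_sell(price=100, qty=5): fills=#5x#100:2@102; bids=[#1:9@98] asks=[#100:3@100 #4:2@104 #3:9@105]
After op 8 [order #101] limit_buy(price=105, qty=5): fills=#101x#100:3@100 #101x#4:2@104; bids=[#1:9@98] asks=[#3:9@105]

Answer: 2@102,3@100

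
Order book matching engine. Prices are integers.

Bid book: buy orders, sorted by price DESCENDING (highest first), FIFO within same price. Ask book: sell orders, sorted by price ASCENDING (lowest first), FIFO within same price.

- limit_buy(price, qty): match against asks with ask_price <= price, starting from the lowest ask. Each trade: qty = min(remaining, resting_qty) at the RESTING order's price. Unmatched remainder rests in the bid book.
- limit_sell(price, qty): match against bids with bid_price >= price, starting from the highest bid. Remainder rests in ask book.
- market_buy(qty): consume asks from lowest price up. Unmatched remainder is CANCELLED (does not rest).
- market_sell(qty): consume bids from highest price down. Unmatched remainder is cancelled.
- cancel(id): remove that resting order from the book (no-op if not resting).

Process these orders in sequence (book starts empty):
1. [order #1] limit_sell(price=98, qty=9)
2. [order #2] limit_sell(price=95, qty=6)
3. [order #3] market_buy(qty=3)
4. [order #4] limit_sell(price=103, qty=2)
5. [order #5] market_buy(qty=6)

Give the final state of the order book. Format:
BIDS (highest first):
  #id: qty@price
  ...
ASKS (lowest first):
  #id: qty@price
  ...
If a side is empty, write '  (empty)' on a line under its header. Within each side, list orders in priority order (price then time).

After op 1 [order #1] limit_sell(price=98, qty=9): fills=none; bids=[-] asks=[#1:9@98]
After op 2 [order #2] limit_sell(price=95, qty=6): fills=none; bids=[-] asks=[#2:6@95 #1:9@98]
After op 3 [order #3] market_buy(qty=3): fills=#3x#2:3@95; bids=[-] asks=[#2:3@95 #1:9@98]
After op 4 [order #4] limit_sell(price=103, qty=2): fills=none; bids=[-] asks=[#2:3@95 #1:9@98 #4:2@103]
After op 5 [order #5] market_buy(qty=6): fills=#5x#2:3@95 #5x#1:3@98; bids=[-] asks=[#1:6@98 #4:2@103]

Answer: BIDS (highest first):
  (empty)
ASKS (lowest first):
  #1: 6@98
  #4: 2@103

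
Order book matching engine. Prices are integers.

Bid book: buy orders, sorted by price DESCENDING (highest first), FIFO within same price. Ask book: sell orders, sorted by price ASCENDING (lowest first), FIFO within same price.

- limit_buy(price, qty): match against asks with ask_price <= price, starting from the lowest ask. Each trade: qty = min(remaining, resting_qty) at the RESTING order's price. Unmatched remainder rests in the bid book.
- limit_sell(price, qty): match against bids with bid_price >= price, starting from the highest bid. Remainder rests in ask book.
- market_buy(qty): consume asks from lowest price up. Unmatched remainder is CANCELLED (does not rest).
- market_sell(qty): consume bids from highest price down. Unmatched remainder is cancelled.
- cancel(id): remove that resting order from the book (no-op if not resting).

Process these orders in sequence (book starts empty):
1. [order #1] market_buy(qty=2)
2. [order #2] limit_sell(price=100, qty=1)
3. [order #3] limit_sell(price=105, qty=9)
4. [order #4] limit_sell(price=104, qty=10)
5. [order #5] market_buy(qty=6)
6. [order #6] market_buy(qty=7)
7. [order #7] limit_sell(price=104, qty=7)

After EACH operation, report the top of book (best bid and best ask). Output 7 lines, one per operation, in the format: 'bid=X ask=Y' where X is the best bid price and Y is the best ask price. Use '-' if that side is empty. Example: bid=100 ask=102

After op 1 [order #1] market_buy(qty=2): fills=none; bids=[-] asks=[-]
After op 2 [order #2] limit_sell(price=100, qty=1): fills=none; bids=[-] asks=[#2:1@100]
After op 3 [order #3] limit_sell(price=105, qty=9): fills=none; bids=[-] asks=[#2:1@100 #3:9@105]
After op 4 [order #4] limit_sell(price=104, qty=10): fills=none; bids=[-] asks=[#2:1@100 #4:10@104 #3:9@105]
After op 5 [order #5] market_buy(qty=6): fills=#5x#2:1@100 #5x#4:5@104; bids=[-] asks=[#4:5@104 #3:9@105]
After op 6 [order #6] market_buy(qty=7): fills=#6x#4:5@104 #6x#3:2@105; bids=[-] asks=[#3:7@105]
After op 7 [order #7] limit_sell(price=104, qty=7): fills=none; bids=[-] asks=[#7:7@104 #3:7@105]

Answer: bid=- ask=-
bid=- ask=100
bid=- ask=100
bid=- ask=100
bid=- ask=104
bid=- ask=105
bid=- ask=104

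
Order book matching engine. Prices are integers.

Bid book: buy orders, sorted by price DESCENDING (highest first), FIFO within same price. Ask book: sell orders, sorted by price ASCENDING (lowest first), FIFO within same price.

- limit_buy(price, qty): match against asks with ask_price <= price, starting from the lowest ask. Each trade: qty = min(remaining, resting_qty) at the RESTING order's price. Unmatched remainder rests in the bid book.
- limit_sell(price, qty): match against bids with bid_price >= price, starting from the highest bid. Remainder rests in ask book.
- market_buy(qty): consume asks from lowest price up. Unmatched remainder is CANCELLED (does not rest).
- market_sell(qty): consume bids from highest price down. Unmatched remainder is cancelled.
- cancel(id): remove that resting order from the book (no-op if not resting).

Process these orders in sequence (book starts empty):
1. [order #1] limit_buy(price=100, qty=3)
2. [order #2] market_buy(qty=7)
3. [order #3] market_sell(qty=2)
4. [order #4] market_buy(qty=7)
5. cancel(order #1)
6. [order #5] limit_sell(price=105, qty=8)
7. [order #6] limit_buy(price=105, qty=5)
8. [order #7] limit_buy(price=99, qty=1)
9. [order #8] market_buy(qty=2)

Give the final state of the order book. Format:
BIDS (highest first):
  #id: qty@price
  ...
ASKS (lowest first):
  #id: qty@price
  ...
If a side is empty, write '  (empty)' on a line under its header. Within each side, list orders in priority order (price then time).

Answer: BIDS (highest first):
  #7: 1@99
ASKS (lowest first):
  #5: 1@105

Derivation:
After op 1 [order #1] limit_buy(price=100, qty=3): fills=none; bids=[#1:3@100] asks=[-]
After op 2 [order #2] market_buy(qty=7): fills=none; bids=[#1:3@100] asks=[-]
After op 3 [order #3] market_sell(qty=2): fills=#1x#3:2@100; bids=[#1:1@100] asks=[-]
After op 4 [order #4] market_buy(qty=7): fills=none; bids=[#1:1@100] asks=[-]
After op 5 cancel(order #1): fills=none; bids=[-] asks=[-]
After op 6 [order #5] limit_sell(price=105, qty=8): fills=none; bids=[-] asks=[#5:8@105]
After op 7 [order #6] limit_buy(price=105, qty=5): fills=#6x#5:5@105; bids=[-] asks=[#5:3@105]
After op 8 [order #7] limit_buy(price=99, qty=1): fills=none; bids=[#7:1@99] asks=[#5:3@105]
After op 9 [order #8] market_buy(qty=2): fills=#8x#5:2@105; bids=[#7:1@99] asks=[#5:1@105]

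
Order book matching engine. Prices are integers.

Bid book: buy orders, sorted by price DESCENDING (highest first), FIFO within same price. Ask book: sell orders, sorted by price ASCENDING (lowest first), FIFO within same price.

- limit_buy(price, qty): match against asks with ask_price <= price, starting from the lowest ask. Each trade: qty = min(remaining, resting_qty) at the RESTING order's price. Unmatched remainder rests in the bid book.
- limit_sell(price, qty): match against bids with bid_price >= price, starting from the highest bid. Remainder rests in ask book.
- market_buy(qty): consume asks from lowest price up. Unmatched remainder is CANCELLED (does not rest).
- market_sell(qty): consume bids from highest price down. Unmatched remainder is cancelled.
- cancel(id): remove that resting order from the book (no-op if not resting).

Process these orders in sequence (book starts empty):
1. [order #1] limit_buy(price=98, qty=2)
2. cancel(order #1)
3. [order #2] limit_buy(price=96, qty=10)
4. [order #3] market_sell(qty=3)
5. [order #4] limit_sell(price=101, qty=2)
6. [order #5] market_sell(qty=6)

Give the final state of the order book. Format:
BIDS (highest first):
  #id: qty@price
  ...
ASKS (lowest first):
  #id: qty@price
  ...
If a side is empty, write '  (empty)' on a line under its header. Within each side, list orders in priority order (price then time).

Answer: BIDS (highest first):
  #2: 1@96
ASKS (lowest first):
  #4: 2@101

Derivation:
After op 1 [order #1] limit_buy(price=98, qty=2): fills=none; bids=[#1:2@98] asks=[-]
After op 2 cancel(order #1): fills=none; bids=[-] asks=[-]
After op 3 [order #2] limit_buy(price=96, qty=10): fills=none; bids=[#2:10@96] asks=[-]
After op 4 [order #3] market_sell(qty=3): fills=#2x#3:3@96; bids=[#2:7@96] asks=[-]
After op 5 [order #4] limit_sell(price=101, qty=2): fills=none; bids=[#2:7@96] asks=[#4:2@101]
After op 6 [order #5] market_sell(qty=6): fills=#2x#5:6@96; bids=[#2:1@96] asks=[#4:2@101]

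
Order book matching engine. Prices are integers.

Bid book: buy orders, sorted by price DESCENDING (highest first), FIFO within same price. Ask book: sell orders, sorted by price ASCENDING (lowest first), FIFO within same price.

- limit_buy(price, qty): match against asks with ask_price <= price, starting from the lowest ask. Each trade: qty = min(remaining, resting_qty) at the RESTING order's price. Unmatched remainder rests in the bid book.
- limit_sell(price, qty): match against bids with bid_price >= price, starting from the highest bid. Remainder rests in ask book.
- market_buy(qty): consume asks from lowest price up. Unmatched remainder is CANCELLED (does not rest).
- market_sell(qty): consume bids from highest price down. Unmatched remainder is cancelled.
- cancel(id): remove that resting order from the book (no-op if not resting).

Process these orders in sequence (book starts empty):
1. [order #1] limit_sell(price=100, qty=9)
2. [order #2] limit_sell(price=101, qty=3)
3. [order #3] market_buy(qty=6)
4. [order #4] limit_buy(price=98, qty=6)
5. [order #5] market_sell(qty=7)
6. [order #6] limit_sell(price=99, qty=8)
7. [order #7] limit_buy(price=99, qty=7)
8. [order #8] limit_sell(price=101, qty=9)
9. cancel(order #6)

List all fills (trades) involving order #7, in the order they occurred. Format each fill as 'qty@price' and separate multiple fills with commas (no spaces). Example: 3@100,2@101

Answer: 7@99

Derivation:
After op 1 [order #1] limit_sell(price=100, qty=9): fills=none; bids=[-] asks=[#1:9@100]
After op 2 [order #2] limit_sell(price=101, qty=3): fills=none; bids=[-] asks=[#1:9@100 #2:3@101]
After op 3 [order #3] market_buy(qty=6): fills=#3x#1:6@100; bids=[-] asks=[#1:3@100 #2:3@101]
After op 4 [order #4] limit_buy(price=98, qty=6): fills=none; bids=[#4:6@98] asks=[#1:3@100 #2:3@101]
After op 5 [order #5] market_sell(qty=7): fills=#4x#5:6@98; bids=[-] asks=[#1:3@100 #2:3@101]
After op 6 [order #6] limit_sell(price=99, qty=8): fills=none; bids=[-] asks=[#6:8@99 #1:3@100 #2:3@101]
After op 7 [order #7] limit_buy(price=99, qty=7): fills=#7x#6:7@99; bids=[-] asks=[#6:1@99 #1:3@100 #2:3@101]
After op 8 [order #8] limit_sell(price=101, qty=9): fills=none; bids=[-] asks=[#6:1@99 #1:3@100 #2:3@101 #8:9@101]
After op 9 cancel(order #6): fills=none; bids=[-] asks=[#1:3@100 #2:3@101 #8:9@101]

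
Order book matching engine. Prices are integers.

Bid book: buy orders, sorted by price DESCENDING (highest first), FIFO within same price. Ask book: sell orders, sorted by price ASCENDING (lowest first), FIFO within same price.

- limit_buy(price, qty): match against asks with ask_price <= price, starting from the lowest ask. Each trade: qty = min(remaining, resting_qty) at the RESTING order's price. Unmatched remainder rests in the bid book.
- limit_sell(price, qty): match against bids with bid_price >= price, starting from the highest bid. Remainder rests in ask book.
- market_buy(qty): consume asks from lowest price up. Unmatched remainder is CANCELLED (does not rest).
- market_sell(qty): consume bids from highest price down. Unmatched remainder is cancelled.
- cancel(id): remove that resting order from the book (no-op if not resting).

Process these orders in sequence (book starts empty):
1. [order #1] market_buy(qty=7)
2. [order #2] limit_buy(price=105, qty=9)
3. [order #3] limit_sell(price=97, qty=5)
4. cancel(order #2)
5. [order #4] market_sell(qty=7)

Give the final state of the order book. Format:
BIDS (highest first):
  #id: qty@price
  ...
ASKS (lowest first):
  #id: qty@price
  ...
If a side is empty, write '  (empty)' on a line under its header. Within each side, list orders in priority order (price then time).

After op 1 [order #1] market_buy(qty=7): fills=none; bids=[-] asks=[-]
After op 2 [order #2] limit_buy(price=105, qty=9): fills=none; bids=[#2:9@105] asks=[-]
After op 3 [order #3] limit_sell(price=97, qty=5): fills=#2x#3:5@105; bids=[#2:4@105] asks=[-]
After op 4 cancel(order #2): fills=none; bids=[-] asks=[-]
After op 5 [order #4] market_sell(qty=7): fills=none; bids=[-] asks=[-]

Answer: BIDS (highest first):
  (empty)
ASKS (lowest first):
  (empty)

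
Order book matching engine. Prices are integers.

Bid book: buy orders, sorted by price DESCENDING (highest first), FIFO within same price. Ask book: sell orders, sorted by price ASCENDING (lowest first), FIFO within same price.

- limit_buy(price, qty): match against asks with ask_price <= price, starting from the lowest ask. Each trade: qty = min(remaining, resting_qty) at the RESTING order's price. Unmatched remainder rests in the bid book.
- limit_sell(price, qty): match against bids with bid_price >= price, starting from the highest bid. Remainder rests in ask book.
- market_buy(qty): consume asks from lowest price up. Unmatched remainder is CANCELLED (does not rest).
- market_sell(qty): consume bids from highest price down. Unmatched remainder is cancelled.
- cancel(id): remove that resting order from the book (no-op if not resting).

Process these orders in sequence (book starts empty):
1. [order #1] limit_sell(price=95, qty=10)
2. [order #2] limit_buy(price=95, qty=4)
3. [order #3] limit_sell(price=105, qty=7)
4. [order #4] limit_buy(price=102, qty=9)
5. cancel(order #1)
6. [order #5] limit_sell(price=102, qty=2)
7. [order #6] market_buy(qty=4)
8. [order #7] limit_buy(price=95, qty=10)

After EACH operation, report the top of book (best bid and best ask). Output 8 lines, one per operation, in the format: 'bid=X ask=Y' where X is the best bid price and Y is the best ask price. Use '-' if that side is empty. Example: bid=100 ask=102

Answer: bid=- ask=95
bid=- ask=95
bid=- ask=95
bid=102 ask=105
bid=102 ask=105
bid=102 ask=105
bid=102 ask=105
bid=102 ask=105

Derivation:
After op 1 [order #1] limit_sell(price=95, qty=10): fills=none; bids=[-] asks=[#1:10@95]
After op 2 [order #2] limit_buy(price=95, qty=4): fills=#2x#1:4@95; bids=[-] asks=[#1:6@95]
After op 3 [order #3] limit_sell(price=105, qty=7): fills=none; bids=[-] asks=[#1:6@95 #3:7@105]
After op 4 [order #4] limit_buy(price=102, qty=9): fills=#4x#1:6@95; bids=[#4:3@102] asks=[#3:7@105]
After op 5 cancel(order #1): fills=none; bids=[#4:3@102] asks=[#3:7@105]
After op 6 [order #5] limit_sell(price=102, qty=2): fills=#4x#5:2@102; bids=[#4:1@102] asks=[#3:7@105]
After op 7 [order #6] market_buy(qty=4): fills=#6x#3:4@105; bids=[#4:1@102] asks=[#3:3@105]
After op 8 [order #7] limit_buy(price=95, qty=10): fills=none; bids=[#4:1@102 #7:10@95] asks=[#3:3@105]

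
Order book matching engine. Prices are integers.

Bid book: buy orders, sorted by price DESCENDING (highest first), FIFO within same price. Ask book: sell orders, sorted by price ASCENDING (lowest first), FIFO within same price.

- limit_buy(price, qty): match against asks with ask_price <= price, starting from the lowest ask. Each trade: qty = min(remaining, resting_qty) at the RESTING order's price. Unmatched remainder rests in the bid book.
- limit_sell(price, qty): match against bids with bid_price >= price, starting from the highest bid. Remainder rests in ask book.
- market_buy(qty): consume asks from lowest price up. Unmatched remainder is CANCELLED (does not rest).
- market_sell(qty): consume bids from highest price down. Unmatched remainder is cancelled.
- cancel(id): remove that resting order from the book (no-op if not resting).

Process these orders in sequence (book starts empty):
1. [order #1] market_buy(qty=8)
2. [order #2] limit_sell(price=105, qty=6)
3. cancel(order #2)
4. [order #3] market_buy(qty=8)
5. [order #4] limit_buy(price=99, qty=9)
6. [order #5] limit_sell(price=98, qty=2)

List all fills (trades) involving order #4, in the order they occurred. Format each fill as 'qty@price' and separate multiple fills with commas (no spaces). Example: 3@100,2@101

After op 1 [order #1] market_buy(qty=8): fills=none; bids=[-] asks=[-]
After op 2 [order #2] limit_sell(price=105, qty=6): fills=none; bids=[-] asks=[#2:6@105]
After op 3 cancel(order #2): fills=none; bids=[-] asks=[-]
After op 4 [order #3] market_buy(qty=8): fills=none; bids=[-] asks=[-]
After op 5 [order #4] limit_buy(price=99, qty=9): fills=none; bids=[#4:9@99] asks=[-]
After op 6 [order #5] limit_sell(price=98, qty=2): fills=#4x#5:2@99; bids=[#4:7@99] asks=[-]

Answer: 2@99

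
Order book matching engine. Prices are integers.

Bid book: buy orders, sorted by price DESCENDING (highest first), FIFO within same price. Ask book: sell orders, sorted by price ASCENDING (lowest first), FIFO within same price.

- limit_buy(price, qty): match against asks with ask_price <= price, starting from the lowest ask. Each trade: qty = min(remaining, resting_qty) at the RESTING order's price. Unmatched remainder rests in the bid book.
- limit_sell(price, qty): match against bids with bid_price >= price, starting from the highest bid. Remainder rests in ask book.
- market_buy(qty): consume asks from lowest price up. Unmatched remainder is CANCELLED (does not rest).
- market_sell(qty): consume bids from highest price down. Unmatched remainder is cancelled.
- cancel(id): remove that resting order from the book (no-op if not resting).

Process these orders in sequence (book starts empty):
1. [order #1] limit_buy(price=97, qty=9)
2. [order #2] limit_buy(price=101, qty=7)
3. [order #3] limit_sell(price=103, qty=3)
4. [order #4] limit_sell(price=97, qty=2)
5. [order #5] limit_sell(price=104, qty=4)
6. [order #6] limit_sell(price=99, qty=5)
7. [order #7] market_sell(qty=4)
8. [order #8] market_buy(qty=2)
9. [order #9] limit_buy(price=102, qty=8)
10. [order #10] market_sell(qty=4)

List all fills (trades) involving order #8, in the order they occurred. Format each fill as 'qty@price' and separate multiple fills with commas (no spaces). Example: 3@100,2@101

After op 1 [order #1] limit_buy(price=97, qty=9): fills=none; bids=[#1:9@97] asks=[-]
After op 2 [order #2] limit_buy(price=101, qty=7): fills=none; bids=[#2:7@101 #1:9@97] asks=[-]
After op 3 [order #3] limit_sell(price=103, qty=3): fills=none; bids=[#2:7@101 #1:9@97] asks=[#3:3@103]
After op 4 [order #4] limit_sell(price=97, qty=2): fills=#2x#4:2@101; bids=[#2:5@101 #1:9@97] asks=[#3:3@103]
After op 5 [order #5] limit_sell(price=104, qty=4): fills=none; bids=[#2:5@101 #1:9@97] asks=[#3:3@103 #5:4@104]
After op 6 [order #6] limit_sell(price=99, qty=5): fills=#2x#6:5@101; bids=[#1:9@97] asks=[#3:3@103 #5:4@104]
After op 7 [order #7] market_sell(qty=4): fills=#1x#7:4@97; bids=[#1:5@97] asks=[#3:3@103 #5:4@104]
After op 8 [order #8] market_buy(qty=2): fills=#8x#3:2@103; bids=[#1:5@97] asks=[#3:1@103 #5:4@104]
After op 9 [order #9] limit_buy(price=102, qty=8): fills=none; bids=[#9:8@102 #1:5@97] asks=[#3:1@103 #5:4@104]
After op 10 [order #10] market_sell(qty=4): fills=#9x#10:4@102; bids=[#9:4@102 #1:5@97] asks=[#3:1@103 #5:4@104]

Answer: 2@103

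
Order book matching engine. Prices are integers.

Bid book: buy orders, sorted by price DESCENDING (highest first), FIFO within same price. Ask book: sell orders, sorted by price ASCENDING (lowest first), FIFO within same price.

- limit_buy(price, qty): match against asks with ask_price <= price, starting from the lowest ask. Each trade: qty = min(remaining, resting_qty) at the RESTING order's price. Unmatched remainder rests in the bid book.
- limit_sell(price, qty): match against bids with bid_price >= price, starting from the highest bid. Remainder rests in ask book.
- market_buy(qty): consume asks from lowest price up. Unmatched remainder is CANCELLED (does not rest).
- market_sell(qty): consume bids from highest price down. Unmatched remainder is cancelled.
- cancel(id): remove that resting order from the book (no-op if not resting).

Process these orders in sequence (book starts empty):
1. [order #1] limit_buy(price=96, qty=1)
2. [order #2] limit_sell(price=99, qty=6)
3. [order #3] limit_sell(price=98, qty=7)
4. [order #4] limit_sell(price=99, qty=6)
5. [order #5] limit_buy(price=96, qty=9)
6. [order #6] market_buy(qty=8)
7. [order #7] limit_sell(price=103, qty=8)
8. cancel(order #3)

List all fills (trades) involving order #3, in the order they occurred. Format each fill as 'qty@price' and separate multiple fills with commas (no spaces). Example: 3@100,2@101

Answer: 7@98

Derivation:
After op 1 [order #1] limit_buy(price=96, qty=1): fills=none; bids=[#1:1@96] asks=[-]
After op 2 [order #2] limit_sell(price=99, qty=6): fills=none; bids=[#1:1@96] asks=[#2:6@99]
After op 3 [order #3] limit_sell(price=98, qty=7): fills=none; bids=[#1:1@96] asks=[#3:7@98 #2:6@99]
After op 4 [order #4] limit_sell(price=99, qty=6): fills=none; bids=[#1:1@96] asks=[#3:7@98 #2:6@99 #4:6@99]
After op 5 [order #5] limit_buy(price=96, qty=9): fills=none; bids=[#1:1@96 #5:9@96] asks=[#3:7@98 #2:6@99 #4:6@99]
After op 6 [order #6] market_buy(qty=8): fills=#6x#3:7@98 #6x#2:1@99; bids=[#1:1@96 #5:9@96] asks=[#2:5@99 #4:6@99]
After op 7 [order #7] limit_sell(price=103, qty=8): fills=none; bids=[#1:1@96 #5:9@96] asks=[#2:5@99 #4:6@99 #7:8@103]
After op 8 cancel(order #3): fills=none; bids=[#1:1@96 #5:9@96] asks=[#2:5@99 #4:6@99 #7:8@103]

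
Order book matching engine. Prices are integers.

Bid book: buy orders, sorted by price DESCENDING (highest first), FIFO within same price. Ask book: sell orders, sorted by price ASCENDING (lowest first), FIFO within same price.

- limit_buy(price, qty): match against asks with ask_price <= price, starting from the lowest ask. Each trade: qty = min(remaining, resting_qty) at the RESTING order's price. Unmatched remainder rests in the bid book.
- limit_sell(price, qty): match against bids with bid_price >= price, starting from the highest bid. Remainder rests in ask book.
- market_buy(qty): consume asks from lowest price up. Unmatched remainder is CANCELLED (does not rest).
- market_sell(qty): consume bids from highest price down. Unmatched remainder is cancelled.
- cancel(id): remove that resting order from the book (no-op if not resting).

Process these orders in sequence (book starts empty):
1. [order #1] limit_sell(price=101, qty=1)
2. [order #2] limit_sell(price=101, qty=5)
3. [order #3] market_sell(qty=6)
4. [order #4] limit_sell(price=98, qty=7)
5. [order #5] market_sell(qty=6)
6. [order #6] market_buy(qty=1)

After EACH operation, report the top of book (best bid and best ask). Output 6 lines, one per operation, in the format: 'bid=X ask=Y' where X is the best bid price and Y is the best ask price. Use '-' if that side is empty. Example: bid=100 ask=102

After op 1 [order #1] limit_sell(price=101, qty=1): fills=none; bids=[-] asks=[#1:1@101]
After op 2 [order #2] limit_sell(price=101, qty=5): fills=none; bids=[-] asks=[#1:1@101 #2:5@101]
After op 3 [order #3] market_sell(qty=6): fills=none; bids=[-] asks=[#1:1@101 #2:5@101]
After op 4 [order #4] limit_sell(price=98, qty=7): fills=none; bids=[-] asks=[#4:7@98 #1:1@101 #2:5@101]
After op 5 [order #5] market_sell(qty=6): fills=none; bids=[-] asks=[#4:7@98 #1:1@101 #2:5@101]
After op 6 [order #6] market_buy(qty=1): fills=#6x#4:1@98; bids=[-] asks=[#4:6@98 #1:1@101 #2:5@101]

Answer: bid=- ask=101
bid=- ask=101
bid=- ask=101
bid=- ask=98
bid=- ask=98
bid=- ask=98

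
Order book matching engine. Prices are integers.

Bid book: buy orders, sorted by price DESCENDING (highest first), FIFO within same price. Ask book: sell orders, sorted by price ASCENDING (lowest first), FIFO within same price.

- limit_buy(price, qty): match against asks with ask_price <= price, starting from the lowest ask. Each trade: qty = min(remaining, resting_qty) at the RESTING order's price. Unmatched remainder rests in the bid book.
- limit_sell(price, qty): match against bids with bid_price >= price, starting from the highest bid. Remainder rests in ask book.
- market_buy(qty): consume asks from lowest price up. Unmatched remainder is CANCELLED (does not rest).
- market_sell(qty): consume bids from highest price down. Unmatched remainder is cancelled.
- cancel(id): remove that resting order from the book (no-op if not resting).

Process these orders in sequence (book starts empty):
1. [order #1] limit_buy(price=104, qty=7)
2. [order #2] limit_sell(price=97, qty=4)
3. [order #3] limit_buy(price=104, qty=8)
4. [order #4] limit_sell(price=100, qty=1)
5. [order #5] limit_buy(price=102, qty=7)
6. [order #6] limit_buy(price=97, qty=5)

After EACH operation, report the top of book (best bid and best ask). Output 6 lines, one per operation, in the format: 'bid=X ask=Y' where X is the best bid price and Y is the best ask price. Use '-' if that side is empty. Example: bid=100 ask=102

Answer: bid=104 ask=-
bid=104 ask=-
bid=104 ask=-
bid=104 ask=-
bid=104 ask=-
bid=104 ask=-

Derivation:
After op 1 [order #1] limit_buy(price=104, qty=7): fills=none; bids=[#1:7@104] asks=[-]
After op 2 [order #2] limit_sell(price=97, qty=4): fills=#1x#2:4@104; bids=[#1:3@104] asks=[-]
After op 3 [order #3] limit_buy(price=104, qty=8): fills=none; bids=[#1:3@104 #3:8@104] asks=[-]
After op 4 [order #4] limit_sell(price=100, qty=1): fills=#1x#4:1@104; bids=[#1:2@104 #3:8@104] asks=[-]
After op 5 [order #5] limit_buy(price=102, qty=7): fills=none; bids=[#1:2@104 #3:8@104 #5:7@102] asks=[-]
After op 6 [order #6] limit_buy(price=97, qty=5): fills=none; bids=[#1:2@104 #3:8@104 #5:7@102 #6:5@97] asks=[-]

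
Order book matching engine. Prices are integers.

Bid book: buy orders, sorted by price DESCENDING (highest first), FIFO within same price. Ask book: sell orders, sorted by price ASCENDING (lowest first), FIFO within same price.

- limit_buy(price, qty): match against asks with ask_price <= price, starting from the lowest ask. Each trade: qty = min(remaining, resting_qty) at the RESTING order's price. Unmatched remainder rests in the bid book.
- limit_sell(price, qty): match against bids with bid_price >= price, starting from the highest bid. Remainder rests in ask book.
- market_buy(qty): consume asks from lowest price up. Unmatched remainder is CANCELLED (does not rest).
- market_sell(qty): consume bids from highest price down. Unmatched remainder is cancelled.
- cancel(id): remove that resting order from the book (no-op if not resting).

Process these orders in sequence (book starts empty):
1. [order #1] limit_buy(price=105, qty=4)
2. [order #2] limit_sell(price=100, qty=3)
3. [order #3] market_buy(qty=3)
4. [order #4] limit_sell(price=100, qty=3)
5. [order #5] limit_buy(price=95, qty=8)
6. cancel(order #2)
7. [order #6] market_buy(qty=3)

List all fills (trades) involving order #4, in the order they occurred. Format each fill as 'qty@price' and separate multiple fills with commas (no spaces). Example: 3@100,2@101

After op 1 [order #1] limit_buy(price=105, qty=4): fills=none; bids=[#1:4@105] asks=[-]
After op 2 [order #2] limit_sell(price=100, qty=3): fills=#1x#2:3@105; bids=[#1:1@105] asks=[-]
After op 3 [order #3] market_buy(qty=3): fills=none; bids=[#1:1@105] asks=[-]
After op 4 [order #4] limit_sell(price=100, qty=3): fills=#1x#4:1@105; bids=[-] asks=[#4:2@100]
After op 5 [order #5] limit_buy(price=95, qty=8): fills=none; bids=[#5:8@95] asks=[#4:2@100]
After op 6 cancel(order #2): fills=none; bids=[#5:8@95] asks=[#4:2@100]
After op 7 [order #6] market_buy(qty=3): fills=#6x#4:2@100; bids=[#5:8@95] asks=[-]

Answer: 1@105,2@100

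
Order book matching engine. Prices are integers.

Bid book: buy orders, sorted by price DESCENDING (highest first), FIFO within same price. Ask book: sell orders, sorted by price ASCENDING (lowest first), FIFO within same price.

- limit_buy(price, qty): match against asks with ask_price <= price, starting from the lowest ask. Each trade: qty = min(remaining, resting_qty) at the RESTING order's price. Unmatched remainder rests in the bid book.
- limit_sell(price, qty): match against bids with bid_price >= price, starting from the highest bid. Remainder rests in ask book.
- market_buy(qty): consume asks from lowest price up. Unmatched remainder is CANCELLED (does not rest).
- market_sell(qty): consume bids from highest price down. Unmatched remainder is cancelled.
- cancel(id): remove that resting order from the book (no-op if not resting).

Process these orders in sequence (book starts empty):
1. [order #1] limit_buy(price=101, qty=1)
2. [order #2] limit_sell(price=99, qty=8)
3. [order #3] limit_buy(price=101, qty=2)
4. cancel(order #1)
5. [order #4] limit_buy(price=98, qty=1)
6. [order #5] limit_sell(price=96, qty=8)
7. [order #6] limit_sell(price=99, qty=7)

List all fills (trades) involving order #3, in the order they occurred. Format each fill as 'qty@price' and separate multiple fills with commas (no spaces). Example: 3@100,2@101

Answer: 2@99

Derivation:
After op 1 [order #1] limit_buy(price=101, qty=1): fills=none; bids=[#1:1@101] asks=[-]
After op 2 [order #2] limit_sell(price=99, qty=8): fills=#1x#2:1@101; bids=[-] asks=[#2:7@99]
After op 3 [order #3] limit_buy(price=101, qty=2): fills=#3x#2:2@99; bids=[-] asks=[#2:5@99]
After op 4 cancel(order #1): fills=none; bids=[-] asks=[#2:5@99]
After op 5 [order #4] limit_buy(price=98, qty=1): fills=none; bids=[#4:1@98] asks=[#2:5@99]
After op 6 [order #5] limit_sell(price=96, qty=8): fills=#4x#5:1@98; bids=[-] asks=[#5:7@96 #2:5@99]
After op 7 [order #6] limit_sell(price=99, qty=7): fills=none; bids=[-] asks=[#5:7@96 #2:5@99 #6:7@99]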